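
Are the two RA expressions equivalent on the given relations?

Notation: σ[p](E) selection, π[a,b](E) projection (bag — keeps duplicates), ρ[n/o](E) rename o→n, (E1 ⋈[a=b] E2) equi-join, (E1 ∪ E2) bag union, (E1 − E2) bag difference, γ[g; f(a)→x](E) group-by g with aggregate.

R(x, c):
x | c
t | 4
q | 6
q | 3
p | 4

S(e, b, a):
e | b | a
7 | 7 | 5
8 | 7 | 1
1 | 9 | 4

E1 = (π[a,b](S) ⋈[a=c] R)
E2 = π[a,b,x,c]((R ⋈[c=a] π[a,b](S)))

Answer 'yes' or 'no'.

E1 subexpression sizes:
  S → 3
  π[a,b](S) → 3
  R → 4
  (π[a,b](S) ⋈[a=c] R) → 2
E2 subexpression sizes:
  R → 4
  S → 3
  π[a,b](S) → 3
  (R ⋈[c=a] π[a,b](S)) → 2
  π[a,b,x,c]((R ⋈[c=a] π[a,b](S))) → 2

E1 and E2 produce the same multiset:
a | b | x | c
4 | 9 | p | 4
4 | 9 | t | 4

yes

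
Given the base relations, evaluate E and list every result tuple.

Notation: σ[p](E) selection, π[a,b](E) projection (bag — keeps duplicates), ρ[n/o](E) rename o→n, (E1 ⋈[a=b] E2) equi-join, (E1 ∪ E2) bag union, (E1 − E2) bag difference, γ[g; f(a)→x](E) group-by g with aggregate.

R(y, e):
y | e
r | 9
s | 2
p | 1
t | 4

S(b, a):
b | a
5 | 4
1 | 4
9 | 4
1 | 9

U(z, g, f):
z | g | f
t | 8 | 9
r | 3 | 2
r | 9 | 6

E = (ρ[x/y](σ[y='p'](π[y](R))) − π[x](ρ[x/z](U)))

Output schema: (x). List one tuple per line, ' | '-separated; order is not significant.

Per-node cardinality:
  R → 4
  π[y](R) → 4
  σ[y='p'](π[y](R)) → 1
  ρ[x/y](σ[y='p'](π[y](R))) → 1
  U → 3
  ρ[x/z](U) → 3
  π[x](ρ[x/z](U)) → 3
  (ρ[x/y](σ[y='p'](π[y](R))) − π[x](ρ[x/z](U))) → 1

== RESULT ==
x
p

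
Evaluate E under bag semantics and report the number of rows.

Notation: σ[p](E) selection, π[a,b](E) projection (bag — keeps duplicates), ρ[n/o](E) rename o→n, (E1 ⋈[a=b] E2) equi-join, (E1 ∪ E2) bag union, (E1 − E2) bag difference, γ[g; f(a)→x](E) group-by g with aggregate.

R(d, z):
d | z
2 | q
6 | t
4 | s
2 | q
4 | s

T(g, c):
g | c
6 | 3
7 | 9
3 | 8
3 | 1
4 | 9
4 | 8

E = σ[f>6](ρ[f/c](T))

Row counts bottom-up:
  T → 6
  ρ[f/c](T) → 6
  σ[f>6](ρ[f/c](T)) → 4

|E| = 4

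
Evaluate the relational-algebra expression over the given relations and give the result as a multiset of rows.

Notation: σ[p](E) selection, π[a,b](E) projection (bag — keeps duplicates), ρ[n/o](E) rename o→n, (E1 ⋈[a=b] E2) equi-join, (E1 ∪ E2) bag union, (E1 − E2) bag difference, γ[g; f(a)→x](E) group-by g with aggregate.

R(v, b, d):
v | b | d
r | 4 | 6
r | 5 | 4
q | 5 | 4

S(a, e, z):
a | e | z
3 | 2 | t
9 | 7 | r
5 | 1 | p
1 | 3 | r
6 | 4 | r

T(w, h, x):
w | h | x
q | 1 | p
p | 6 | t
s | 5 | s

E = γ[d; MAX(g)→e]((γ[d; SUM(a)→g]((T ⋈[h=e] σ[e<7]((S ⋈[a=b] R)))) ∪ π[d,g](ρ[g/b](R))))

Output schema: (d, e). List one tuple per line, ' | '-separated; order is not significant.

Subexpression sizes:
  T → 3
  S → 5
  R → 3
  (S ⋈[a=b] R) → 2
  σ[e<7]((S ⋈[a=b] R)) → 2
  (T ⋈[h=e] σ[e<7]((S ⋈[a=b] R))) → 2
  γ[d; SUM(a)→g]((T ⋈[h=e] σ[e<7]((S ⋈[a=b] R)))) → 1
  R → 3
  ρ[g/b](R) → 3
  π[d,g](ρ[g/b](R)) → 3
  (γ[d; SUM(a)→g]((T ⋈[h=e] σ[e<7]((S ⋈[a=b] R)))) ∪ π[d,g](ρ[g/b](R))) → 4
  γ[d; MAX(g)→e]((γ[d; SUM(a)→g]((T ⋈[h=e] σ[e<7]((S ⋈[a=b] R)))) ∪ π[d,g](ρ[g/b](R)))) → 2

== RESULT ==
d | e
4 | 10
6 | 4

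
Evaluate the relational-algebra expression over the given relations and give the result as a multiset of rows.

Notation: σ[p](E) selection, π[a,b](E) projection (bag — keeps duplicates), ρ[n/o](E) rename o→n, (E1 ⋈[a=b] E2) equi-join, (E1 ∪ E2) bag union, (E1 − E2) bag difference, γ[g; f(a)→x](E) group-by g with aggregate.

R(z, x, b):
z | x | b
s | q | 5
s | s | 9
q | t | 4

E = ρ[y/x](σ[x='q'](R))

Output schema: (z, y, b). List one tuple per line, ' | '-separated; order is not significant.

Stepwise |·|:
  R → 3
  σ[x='q'](R) → 1
  ρ[y/x](σ[x='q'](R)) → 1

== RESULT ==
z | y | b
s | q | 5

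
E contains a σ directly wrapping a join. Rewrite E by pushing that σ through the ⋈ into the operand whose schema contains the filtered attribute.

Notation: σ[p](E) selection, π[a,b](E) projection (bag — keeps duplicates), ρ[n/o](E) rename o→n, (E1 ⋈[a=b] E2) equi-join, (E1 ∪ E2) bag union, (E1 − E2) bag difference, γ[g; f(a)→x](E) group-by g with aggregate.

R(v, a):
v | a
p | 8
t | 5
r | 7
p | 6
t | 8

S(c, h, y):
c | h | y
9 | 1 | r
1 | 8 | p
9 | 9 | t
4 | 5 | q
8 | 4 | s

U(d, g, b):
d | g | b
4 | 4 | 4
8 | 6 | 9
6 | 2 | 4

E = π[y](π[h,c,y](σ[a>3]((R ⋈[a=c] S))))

σ filters on a, owned by the left side.
E' = π[y](π[h,c,y]((σ[a>3](R) ⋈[a=c] S)))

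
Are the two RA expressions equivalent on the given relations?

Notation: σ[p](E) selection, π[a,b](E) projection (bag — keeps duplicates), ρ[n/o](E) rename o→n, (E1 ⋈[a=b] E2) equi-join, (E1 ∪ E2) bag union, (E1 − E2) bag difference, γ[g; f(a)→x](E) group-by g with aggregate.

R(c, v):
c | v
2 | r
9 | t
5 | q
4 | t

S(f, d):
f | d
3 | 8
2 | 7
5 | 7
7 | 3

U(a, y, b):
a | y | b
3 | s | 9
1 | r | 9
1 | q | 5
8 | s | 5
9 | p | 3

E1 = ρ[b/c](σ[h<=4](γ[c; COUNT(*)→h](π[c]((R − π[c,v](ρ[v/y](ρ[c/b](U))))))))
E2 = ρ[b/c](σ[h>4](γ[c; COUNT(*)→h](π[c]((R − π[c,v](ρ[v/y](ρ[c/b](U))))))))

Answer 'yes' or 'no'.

E1 subexpression sizes:
  R → 4
  U → 5
  ρ[c/b](U) → 5
  ρ[v/y](ρ[c/b](U)) → 5
  π[c,v](ρ[v/y](ρ[c/b](U))) → 5
  (R − π[c,v](ρ[v/y](ρ[c/b](U)))) → 3
  π[c]((R − π[c,v](ρ[v/y](ρ[c/b](U))))) → 3
  γ[c; COUNT(*)→h](π[c]((R − π[c,v](ρ[v/y](ρ[c/b](U)))))) → 3
  σ[h<=4](γ[c; COUNT(*)→h](π[c]((R − π[c,v](ρ[v/y](ρ[c/b](U))))))) → 3
  ρ[b/c](σ[h<=4](γ[c; COUNT(*)→h](π[c]((R − π[c,v](ρ[v/y](ρ[c/b](U)))))))) → 3
E2 subexpression sizes:
  R → 4
  U → 5
  ρ[c/b](U) → 5
  ρ[v/y](ρ[c/b](U)) → 5
  π[c,v](ρ[v/y](ρ[c/b](U))) → 5
  (R − π[c,v](ρ[v/y](ρ[c/b](U)))) → 3
  π[c]((R − π[c,v](ρ[v/y](ρ[c/b](U))))) → 3
  γ[c; COUNT(*)→h](π[c]((R − π[c,v](ρ[v/y](ρ[c/b](U)))))) → 3
  σ[h>4](γ[c; COUNT(*)→h](π[c]((R − π[c,v](ρ[v/y](ρ[c/b](U))))))) → 0
  ρ[b/c](σ[h>4](γ[c; COUNT(*)→h](π[c]((R − π[c,v](ρ[v/y](ρ[c/b](U)))))))) → 0

E1 result:
b | h
2 | 1
4 | 1
9 | 1
E2 result:
b | h
(0 rows)
Witness: (9, 1) appears 1× in E1 but 0× in E2.

no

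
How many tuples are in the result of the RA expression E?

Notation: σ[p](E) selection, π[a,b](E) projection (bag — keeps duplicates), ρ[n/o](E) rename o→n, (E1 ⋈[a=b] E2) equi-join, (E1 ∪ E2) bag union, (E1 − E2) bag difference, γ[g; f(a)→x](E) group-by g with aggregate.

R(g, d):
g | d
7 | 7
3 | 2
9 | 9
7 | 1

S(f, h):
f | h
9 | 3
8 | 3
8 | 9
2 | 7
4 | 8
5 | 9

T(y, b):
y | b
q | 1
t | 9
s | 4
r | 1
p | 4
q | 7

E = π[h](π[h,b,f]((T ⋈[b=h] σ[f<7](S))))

Per-node cardinality:
  T → 6
  S → 6
  σ[f<7](S) → 3
  (T ⋈[b=h] σ[f<7](S)) → 2
  π[h,b,f]((T ⋈[b=h] σ[f<7](S))) → 2
  π[h](π[h,b,f]((T ⋈[b=h] σ[f<7](S)))) → 2

|E| = 2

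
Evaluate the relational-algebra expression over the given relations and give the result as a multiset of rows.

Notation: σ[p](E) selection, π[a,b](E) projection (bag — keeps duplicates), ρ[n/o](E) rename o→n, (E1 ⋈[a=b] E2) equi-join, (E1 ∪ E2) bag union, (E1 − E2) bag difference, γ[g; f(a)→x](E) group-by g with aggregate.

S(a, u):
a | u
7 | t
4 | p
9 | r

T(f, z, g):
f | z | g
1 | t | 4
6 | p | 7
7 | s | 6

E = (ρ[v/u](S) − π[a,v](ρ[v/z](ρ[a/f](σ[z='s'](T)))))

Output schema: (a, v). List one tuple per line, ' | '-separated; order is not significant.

Subexpression sizes:
  S → 3
  ρ[v/u](S) → 3
  T → 3
  σ[z='s'](T) → 1
  ρ[a/f](σ[z='s'](T)) → 1
  ρ[v/z](ρ[a/f](σ[z='s'](T))) → 1
  π[a,v](ρ[v/z](ρ[a/f](σ[z='s'](T)))) → 1
  (ρ[v/u](S) − π[a,v](ρ[v/z](ρ[a/f](σ[z='s'](T))))) → 3

== RESULT ==
a | v
4 | p
7 | t
9 | r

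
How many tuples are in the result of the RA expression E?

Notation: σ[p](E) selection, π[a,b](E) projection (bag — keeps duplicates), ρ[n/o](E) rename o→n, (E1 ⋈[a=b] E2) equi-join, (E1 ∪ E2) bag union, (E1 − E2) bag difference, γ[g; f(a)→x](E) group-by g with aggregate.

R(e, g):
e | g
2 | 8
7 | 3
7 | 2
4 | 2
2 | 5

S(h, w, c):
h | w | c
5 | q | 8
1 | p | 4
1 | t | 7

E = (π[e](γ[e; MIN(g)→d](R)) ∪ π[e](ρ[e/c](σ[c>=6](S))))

Per-node cardinality:
  R → 5
  γ[e; MIN(g)→d](R) → 3
  π[e](γ[e; MIN(g)→d](R)) → 3
  S → 3
  σ[c>=6](S) → 2
  ρ[e/c](σ[c>=6](S)) → 2
  π[e](ρ[e/c](σ[c>=6](S))) → 2
  (π[e](γ[e; MIN(g)→d](R)) ∪ π[e](ρ[e/c](σ[c>=6](S)))) → 5

|E| = 5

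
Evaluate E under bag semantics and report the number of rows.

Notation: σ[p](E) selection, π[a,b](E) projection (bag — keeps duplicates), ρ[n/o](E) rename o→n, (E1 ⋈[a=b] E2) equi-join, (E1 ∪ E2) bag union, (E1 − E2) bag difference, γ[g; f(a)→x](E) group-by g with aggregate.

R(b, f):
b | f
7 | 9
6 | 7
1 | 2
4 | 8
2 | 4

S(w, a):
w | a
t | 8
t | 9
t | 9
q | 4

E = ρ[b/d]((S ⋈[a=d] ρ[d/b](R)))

Stepwise |·|:
  S → 4
  R → 5
  ρ[d/b](R) → 5
  (S ⋈[a=d] ρ[d/b](R)) → 1
  ρ[b/d]((S ⋈[a=d] ρ[d/b](R))) → 1

|E| = 1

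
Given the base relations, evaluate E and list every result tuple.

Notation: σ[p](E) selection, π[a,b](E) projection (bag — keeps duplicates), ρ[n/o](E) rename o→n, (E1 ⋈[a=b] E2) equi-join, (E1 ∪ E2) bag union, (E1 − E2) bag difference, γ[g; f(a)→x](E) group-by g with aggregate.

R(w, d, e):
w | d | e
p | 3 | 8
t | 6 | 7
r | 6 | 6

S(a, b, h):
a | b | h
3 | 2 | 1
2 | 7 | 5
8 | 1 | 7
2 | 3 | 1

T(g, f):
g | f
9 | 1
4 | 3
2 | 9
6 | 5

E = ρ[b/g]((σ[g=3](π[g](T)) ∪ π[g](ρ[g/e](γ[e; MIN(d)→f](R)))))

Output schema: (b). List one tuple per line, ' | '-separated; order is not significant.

Row counts bottom-up:
  T → 4
  π[g](T) → 4
  σ[g=3](π[g](T)) → 0
  R → 3
  γ[e; MIN(d)→f](R) → 3
  ρ[g/e](γ[e; MIN(d)→f](R)) → 3
  π[g](ρ[g/e](γ[e; MIN(d)→f](R))) → 3
  (σ[g=3](π[g](T)) ∪ π[g](ρ[g/e](γ[e; MIN(d)→f](R)))) → 3
  ρ[b/g]((σ[g=3](π[g](T)) ∪ π[g](ρ[g/e](γ[e; MIN(d)→f](R))))) → 3

== RESULT ==
b
6
7
8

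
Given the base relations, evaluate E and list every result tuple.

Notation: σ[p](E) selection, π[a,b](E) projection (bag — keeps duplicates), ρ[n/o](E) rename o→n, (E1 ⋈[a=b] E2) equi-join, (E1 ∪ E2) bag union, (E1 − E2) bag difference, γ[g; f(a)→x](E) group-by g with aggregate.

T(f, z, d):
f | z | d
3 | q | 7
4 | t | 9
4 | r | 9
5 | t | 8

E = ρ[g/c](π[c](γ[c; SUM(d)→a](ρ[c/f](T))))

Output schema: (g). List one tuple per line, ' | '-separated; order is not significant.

Row counts bottom-up:
  T → 4
  ρ[c/f](T) → 4
  γ[c; SUM(d)→a](ρ[c/f](T)) → 3
  π[c](γ[c; SUM(d)→a](ρ[c/f](T))) → 3
  ρ[g/c](π[c](γ[c; SUM(d)→a](ρ[c/f](T)))) → 3

== RESULT ==
g
3
4
5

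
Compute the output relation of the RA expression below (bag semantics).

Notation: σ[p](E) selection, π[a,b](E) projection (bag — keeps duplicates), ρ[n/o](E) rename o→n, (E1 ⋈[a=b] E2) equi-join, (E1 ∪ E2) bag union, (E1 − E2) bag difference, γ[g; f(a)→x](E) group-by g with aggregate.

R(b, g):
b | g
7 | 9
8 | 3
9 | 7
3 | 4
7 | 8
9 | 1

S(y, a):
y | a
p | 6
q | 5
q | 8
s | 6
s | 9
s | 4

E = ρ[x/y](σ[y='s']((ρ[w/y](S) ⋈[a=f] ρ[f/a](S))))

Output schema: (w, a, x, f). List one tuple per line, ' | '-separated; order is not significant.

Per-node cardinality:
  S → 6
  ρ[w/y](S) → 6
  S → 6
  ρ[f/a](S) → 6
  (ρ[w/y](S) ⋈[a=f] ρ[f/a](S)) → 8
  σ[y='s']((ρ[w/y](S) ⋈[a=f] ρ[f/a](S))) → 4
  ρ[x/y](σ[y='s']((ρ[w/y](S) ⋈[a=f] ρ[f/a](S)))) → 4

== RESULT ==
w | a | x | f
p | 6 | s | 6
s | 4 | s | 4
s | 6 | s | 6
s | 9 | s | 9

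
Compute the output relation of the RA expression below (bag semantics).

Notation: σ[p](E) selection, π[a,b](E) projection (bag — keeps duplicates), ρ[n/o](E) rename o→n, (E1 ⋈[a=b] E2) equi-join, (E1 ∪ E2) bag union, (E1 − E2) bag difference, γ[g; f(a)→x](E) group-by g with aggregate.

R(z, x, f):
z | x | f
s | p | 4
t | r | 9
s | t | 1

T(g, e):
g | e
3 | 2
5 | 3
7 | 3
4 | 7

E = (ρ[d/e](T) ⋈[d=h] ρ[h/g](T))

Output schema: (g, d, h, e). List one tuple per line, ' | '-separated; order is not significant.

Per-node cardinality:
  T → 4
  ρ[d/e](T) → 4
  T → 4
  ρ[h/g](T) → 4
  (ρ[d/e](T) ⋈[d=h] ρ[h/g](T)) → 3

== RESULT ==
g | d | h | e
4 | 7 | 7 | 3
5 | 3 | 3 | 2
7 | 3 | 3 | 2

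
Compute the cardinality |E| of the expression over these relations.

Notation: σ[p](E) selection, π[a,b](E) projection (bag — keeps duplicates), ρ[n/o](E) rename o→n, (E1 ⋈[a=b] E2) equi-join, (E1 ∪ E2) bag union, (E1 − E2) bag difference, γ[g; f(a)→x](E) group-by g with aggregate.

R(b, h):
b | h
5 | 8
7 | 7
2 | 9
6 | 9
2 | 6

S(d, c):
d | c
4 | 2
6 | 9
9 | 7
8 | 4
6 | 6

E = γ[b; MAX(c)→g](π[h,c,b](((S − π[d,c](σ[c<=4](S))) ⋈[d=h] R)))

Row counts bottom-up:
  S → 5
  S → 5
  σ[c<=4](S) → 2
  π[d,c](σ[c<=4](S)) → 2
  (S − π[d,c](σ[c<=4](S))) → 3
  R → 5
  ((S − π[d,c](σ[c<=4](S))) ⋈[d=h] R) → 4
  π[h,c,b](((S − π[d,c](σ[c<=4](S))) ⋈[d=h] R)) → 4
  γ[b; MAX(c)→g](π[h,c,b](((S − π[d,c](σ[c<=4](S))) ⋈[d=h] R))) → 2

|E| = 2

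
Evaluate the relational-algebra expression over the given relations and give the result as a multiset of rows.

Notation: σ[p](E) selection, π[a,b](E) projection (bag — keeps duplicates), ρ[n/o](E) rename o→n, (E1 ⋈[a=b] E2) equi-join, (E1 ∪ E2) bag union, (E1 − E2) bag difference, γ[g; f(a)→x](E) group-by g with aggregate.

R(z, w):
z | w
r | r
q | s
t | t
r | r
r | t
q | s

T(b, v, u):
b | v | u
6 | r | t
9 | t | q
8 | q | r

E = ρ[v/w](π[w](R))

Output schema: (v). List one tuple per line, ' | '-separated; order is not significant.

Per-node cardinality:
  R → 6
  π[w](R) → 6
  ρ[v/w](π[w](R)) → 6

== RESULT ==
v
r
r
s
s
t
t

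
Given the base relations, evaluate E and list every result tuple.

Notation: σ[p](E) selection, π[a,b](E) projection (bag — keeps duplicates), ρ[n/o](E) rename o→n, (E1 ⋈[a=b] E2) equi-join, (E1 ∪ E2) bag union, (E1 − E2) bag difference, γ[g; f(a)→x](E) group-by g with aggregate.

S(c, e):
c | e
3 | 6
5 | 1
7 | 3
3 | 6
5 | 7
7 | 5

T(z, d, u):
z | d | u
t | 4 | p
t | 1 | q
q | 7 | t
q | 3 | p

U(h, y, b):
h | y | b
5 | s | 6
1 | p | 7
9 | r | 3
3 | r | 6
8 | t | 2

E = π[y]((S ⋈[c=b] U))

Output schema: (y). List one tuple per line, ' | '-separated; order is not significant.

Stepwise |·|:
  S → 6
  U → 5
  (S ⋈[c=b] U) → 4
  π[y]((S ⋈[c=b] U)) → 4

== RESULT ==
y
p
p
r
r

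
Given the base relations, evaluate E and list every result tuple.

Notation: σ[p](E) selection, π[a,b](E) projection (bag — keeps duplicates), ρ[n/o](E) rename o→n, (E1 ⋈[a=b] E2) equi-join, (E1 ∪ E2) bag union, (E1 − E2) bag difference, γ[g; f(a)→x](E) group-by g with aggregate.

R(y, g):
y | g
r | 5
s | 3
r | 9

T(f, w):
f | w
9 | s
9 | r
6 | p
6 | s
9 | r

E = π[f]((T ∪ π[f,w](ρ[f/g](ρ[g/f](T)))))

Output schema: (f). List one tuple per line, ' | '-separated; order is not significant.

Row counts bottom-up:
  T → 5
  T → 5
  ρ[g/f](T) → 5
  ρ[f/g](ρ[g/f](T)) → 5
  π[f,w](ρ[f/g](ρ[g/f](T))) → 5
  (T ∪ π[f,w](ρ[f/g](ρ[g/f](T)))) → 10
  π[f]((T ∪ π[f,w](ρ[f/g](ρ[g/f](T))))) → 10

== RESULT ==
f
6
6
6
6
9
9
9
9
9
9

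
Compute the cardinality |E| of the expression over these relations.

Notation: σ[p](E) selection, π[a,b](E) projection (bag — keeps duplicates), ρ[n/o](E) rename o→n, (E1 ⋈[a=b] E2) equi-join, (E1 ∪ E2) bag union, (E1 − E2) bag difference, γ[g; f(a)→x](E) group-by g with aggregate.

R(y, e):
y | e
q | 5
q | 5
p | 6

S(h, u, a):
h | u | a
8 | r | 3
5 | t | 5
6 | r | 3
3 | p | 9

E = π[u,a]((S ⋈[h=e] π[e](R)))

Per-node cardinality:
  S → 4
  R → 3
  π[e](R) → 3
  (S ⋈[h=e] π[e](R)) → 3
  π[u,a]((S ⋈[h=e] π[e](R))) → 3

|E| = 3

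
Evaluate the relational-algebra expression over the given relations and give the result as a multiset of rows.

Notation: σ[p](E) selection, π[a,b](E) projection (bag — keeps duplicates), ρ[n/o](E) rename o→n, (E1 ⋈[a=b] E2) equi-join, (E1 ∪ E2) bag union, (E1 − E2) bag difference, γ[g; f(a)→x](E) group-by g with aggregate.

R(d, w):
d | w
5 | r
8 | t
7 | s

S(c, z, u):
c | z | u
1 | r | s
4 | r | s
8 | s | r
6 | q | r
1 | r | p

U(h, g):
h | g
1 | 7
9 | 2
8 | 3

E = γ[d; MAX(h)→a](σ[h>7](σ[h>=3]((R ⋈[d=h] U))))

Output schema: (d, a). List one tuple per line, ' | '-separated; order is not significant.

Row counts bottom-up:
  R → 3
  U → 3
  (R ⋈[d=h] U) → 1
  σ[h>=3]((R ⋈[d=h] U)) → 1
  σ[h>7](σ[h>=3]((R ⋈[d=h] U))) → 1
  γ[d; MAX(h)→a](σ[h>7](σ[h>=3]((R ⋈[d=h] U)))) → 1

== RESULT ==
d | a
8 | 8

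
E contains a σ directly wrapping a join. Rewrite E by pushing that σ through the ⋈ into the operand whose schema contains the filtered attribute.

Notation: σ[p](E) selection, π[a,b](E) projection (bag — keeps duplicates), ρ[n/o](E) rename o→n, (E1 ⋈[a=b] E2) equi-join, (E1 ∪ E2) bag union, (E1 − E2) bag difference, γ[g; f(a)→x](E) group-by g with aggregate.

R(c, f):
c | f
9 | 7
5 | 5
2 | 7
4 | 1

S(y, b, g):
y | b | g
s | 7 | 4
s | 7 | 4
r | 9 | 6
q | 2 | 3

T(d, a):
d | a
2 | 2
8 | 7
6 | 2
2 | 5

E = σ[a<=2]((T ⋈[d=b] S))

σ filters on a, owned by the left side.
E' = (σ[a<=2](T) ⋈[d=b] S)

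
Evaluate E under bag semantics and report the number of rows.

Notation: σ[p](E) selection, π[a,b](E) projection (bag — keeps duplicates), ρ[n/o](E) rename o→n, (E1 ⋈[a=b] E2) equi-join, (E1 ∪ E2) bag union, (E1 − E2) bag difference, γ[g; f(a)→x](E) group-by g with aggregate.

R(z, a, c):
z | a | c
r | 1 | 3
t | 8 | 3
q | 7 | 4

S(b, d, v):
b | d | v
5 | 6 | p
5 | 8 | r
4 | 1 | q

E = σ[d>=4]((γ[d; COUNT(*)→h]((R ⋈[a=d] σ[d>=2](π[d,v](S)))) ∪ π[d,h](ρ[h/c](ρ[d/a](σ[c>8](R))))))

Row counts bottom-up:
  R → 3
  S → 3
  π[d,v](S) → 3
  σ[d>=2](π[d,v](S)) → 2
  (R ⋈[a=d] σ[d>=2](π[d,v](S))) → 1
  γ[d; COUNT(*)→h]((R ⋈[a=d] σ[d>=2](π[d,v](S)))) → 1
  R → 3
  σ[c>8](R) → 0
  ρ[d/a](σ[c>8](R)) → 0
  ρ[h/c](ρ[d/a](σ[c>8](R))) → 0
  π[d,h](ρ[h/c](ρ[d/a](σ[c>8](R)))) → 0
  (γ[d; COUNT(*)→h]((R ⋈[a=d] σ[d>=2](π[d,v](S)))) ∪ π[d,h](ρ[h/c](ρ[d/a](σ[c>8](R))))) → 1
  σ[d>=4]((γ[d; COUNT(*)→h]((R ⋈[a=d] σ[d>=2](π[d,v](S)))) ∪ π[d,h](ρ[h/c](ρ[d/a](σ[c>8](R)))))) → 1

|E| = 1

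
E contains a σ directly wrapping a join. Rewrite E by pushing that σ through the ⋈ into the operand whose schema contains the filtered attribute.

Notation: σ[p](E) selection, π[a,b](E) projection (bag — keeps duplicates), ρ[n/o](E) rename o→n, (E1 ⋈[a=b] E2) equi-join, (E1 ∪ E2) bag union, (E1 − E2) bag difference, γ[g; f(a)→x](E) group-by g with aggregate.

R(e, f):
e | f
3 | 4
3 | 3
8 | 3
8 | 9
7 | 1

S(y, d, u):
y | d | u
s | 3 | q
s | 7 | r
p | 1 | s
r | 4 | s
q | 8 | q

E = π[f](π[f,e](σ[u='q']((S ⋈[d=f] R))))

σ filters on u, owned by the left side.
E' = π[f](π[f,e]((σ[u='q'](S) ⋈[d=f] R)))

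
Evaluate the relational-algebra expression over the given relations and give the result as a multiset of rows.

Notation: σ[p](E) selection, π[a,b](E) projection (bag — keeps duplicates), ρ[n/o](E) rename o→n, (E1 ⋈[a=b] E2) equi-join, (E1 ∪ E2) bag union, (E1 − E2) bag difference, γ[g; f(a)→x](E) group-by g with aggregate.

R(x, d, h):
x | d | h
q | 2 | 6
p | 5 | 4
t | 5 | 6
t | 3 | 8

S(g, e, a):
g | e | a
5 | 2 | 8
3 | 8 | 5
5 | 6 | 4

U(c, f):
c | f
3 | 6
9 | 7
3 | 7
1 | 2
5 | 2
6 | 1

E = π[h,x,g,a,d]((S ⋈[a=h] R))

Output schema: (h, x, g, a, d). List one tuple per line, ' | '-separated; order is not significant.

Per-node cardinality:
  S → 3
  R → 4
  (S ⋈[a=h] R) → 2
  π[h,x,g,a,d]((S ⋈[a=h] R)) → 2

== RESULT ==
h | x | g | a | d
4 | p | 5 | 4 | 5
8 | t | 5 | 8 | 3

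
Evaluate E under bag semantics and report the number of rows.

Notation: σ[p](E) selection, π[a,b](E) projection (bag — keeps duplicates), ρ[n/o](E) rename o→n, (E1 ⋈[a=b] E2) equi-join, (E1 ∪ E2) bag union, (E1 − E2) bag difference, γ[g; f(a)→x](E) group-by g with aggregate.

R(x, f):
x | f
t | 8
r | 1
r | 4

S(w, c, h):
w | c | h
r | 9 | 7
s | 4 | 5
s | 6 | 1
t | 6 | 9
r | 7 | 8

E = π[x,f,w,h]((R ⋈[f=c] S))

Per-node cardinality:
  R → 3
  S → 5
  (R ⋈[f=c] S) → 1
  π[x,f,w,h]((R ⋈[f=c] S)) → 1

|E| = 1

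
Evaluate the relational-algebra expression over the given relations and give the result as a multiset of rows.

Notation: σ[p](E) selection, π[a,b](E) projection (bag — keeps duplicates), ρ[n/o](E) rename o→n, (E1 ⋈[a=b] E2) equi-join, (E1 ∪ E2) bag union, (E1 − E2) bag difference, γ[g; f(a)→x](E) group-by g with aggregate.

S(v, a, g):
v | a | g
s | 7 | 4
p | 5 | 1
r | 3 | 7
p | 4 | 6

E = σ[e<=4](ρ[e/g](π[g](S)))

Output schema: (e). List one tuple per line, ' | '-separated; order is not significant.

Subexpression sizes:
  S → 4
  π[g](S) → 4
  ρ[e/g](π[g](S)) → 4
  σ[e<=4](ρ[e/g](π[g](S))) → 2

== RESULT ==
e
1
4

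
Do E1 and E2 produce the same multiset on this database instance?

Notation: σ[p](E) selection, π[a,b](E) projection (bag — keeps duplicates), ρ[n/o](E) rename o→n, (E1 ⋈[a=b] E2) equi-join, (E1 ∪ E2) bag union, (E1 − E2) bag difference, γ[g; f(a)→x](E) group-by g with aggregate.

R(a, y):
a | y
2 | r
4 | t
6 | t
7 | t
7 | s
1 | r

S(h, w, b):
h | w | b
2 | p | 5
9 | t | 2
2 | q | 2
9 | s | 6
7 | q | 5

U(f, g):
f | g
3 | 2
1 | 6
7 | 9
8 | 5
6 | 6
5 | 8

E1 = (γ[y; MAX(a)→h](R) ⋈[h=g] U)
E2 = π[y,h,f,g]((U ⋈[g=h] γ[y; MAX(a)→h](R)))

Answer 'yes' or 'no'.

E1 subexpression sizes:
  R → 6
  γ[y; MAX(a)→h](R) → 3
  U → 6
  (γ[y; MAX(a)→h](R) ⋈[h=g] U) → 1
E2 subexpression sizes:
  U → 6
  R → 6
  γ[y; MAX(a)→h](R) → 3
  (U ⋈[g=h] γ[y; MAX(a)→h](R)) → 1
  π[y,h,f,g]((U ⋈[g=h] γ[y; MAX(a)→h](R))) → 1

E1 and E2 produce the same multiset:
y | h | f | g
r | 2 | 3 | 2

yes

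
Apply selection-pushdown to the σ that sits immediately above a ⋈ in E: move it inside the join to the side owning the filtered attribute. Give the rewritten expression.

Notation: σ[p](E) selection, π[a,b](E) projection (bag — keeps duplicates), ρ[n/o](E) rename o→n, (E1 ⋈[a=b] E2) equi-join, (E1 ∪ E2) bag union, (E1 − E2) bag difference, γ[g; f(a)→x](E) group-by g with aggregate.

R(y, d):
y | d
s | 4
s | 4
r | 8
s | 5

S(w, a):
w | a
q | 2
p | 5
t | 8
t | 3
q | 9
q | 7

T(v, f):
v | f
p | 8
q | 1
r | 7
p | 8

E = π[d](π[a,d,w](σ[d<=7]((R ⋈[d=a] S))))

σ filters on d, owned by the left side.
E' = π[d](π[a,d,w]((σ[d<=7](R) ⋈[d=a] S)))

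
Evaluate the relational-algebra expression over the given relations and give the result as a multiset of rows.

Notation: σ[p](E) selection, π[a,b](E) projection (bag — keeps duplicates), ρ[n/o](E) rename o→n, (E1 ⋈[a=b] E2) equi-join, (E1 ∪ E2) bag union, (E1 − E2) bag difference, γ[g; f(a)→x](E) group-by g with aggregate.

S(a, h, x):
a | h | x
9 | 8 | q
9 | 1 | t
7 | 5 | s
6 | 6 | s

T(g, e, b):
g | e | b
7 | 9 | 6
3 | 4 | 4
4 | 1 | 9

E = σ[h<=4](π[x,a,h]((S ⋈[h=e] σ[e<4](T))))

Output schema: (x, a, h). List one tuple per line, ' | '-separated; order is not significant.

Per-node cardinality:
  S → 4
  T → 3
  σ[e<4](T) → 1
  (S ⋈[h=e] σ[e<4](T)) → 1
  π[x,a,h]((S ⋈[h=e] σ[e<4](T))) → 1
  σ[h<=4](π[x,a,h]((S ⋈[h=e] σ[e<4](T)))) → 1

== RESULT ==
x | a | h
t | 9 | 1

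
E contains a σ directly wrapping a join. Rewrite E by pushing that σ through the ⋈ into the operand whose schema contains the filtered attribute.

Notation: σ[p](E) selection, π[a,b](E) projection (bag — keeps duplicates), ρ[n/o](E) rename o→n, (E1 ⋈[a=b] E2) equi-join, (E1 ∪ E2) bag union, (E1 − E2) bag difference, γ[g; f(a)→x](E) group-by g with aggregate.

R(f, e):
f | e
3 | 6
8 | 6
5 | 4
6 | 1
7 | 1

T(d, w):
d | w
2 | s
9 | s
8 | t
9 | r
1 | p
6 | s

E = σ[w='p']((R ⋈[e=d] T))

σ filters on w, owned by the right side.
E' = (R ⋈[e=d] σ[w='p'](T))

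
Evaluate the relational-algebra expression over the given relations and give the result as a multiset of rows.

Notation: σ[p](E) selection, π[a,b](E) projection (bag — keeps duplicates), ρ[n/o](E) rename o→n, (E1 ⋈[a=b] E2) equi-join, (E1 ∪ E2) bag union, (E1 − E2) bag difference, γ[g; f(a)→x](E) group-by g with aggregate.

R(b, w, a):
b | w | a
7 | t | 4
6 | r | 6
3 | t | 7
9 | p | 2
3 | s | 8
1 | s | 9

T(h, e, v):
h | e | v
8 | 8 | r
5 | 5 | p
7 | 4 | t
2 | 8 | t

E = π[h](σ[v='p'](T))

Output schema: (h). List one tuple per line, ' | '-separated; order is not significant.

Stepwise |·|:
  T → 4
  σ[v='p'](T) → 1
  π[h](σ[v='p'](T)) → 1

== RESULT ==
h
5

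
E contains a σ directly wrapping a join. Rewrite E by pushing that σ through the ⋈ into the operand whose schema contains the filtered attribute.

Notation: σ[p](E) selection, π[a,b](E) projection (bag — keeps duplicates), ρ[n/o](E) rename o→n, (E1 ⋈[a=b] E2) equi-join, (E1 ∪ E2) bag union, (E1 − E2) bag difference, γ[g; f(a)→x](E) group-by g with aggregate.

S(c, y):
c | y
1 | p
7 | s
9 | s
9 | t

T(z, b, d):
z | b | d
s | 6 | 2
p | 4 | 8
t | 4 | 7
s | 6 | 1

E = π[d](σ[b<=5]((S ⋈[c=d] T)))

σ filters on b, owned by the right side.
E' = π[d]((S ⋈[c=d] σ[b<=5](T)))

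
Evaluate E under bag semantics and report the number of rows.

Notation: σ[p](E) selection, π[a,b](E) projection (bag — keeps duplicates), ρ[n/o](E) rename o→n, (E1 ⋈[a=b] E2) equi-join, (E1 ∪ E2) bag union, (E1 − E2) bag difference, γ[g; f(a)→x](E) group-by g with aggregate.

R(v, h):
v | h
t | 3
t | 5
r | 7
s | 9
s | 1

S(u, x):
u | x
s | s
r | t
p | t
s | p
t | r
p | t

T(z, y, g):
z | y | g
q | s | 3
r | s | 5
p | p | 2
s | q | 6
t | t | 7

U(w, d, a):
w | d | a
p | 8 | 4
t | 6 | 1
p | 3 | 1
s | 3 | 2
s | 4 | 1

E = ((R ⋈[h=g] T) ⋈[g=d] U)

Subexpression sizes:
  R → 5
  T → 5
  (R ⋈[h=g] T) → 3
  U → 5
  ((R ⋈[h=g] T) ⋈[g=d] U) → 2

|E| = 2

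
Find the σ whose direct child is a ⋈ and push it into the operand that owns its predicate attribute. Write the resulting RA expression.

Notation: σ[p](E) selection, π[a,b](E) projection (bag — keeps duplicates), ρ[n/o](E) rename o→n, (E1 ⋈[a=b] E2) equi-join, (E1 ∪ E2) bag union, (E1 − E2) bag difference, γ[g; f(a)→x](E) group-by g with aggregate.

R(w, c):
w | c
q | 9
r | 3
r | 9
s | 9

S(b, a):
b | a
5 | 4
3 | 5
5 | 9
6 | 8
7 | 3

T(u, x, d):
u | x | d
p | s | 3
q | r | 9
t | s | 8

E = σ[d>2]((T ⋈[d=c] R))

σ filters on d, owned by the left side.
E' = (σ[d>2](T) ⋈[d=c] R)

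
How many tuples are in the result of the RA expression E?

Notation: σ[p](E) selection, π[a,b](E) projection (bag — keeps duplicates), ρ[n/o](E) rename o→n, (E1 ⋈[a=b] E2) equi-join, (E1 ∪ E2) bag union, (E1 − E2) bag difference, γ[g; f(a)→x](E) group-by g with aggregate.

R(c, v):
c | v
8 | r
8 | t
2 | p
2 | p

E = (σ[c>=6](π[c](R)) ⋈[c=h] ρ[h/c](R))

Subexpression sizes:
  R → 4
  π[c](R) → 4
  σ[c>=6](π[c](R)) → 2
  R → 4
  ρ[h/c](R) → 4
  (σ[c>=6](π[c](R)) ⋈[c=h] ρ[h/c](R)) → 4

|E| = 4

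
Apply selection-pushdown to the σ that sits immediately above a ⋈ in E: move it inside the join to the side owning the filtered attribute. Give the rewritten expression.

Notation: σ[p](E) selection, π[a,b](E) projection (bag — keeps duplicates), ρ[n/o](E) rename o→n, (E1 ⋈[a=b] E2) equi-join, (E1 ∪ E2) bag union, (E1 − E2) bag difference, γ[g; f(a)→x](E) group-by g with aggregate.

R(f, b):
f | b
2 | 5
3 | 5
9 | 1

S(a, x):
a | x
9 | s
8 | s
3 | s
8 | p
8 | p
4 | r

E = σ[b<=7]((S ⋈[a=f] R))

σ filters on b, owned by the right side.
E' = (S ⋈[a=f] σ[b<=7](R))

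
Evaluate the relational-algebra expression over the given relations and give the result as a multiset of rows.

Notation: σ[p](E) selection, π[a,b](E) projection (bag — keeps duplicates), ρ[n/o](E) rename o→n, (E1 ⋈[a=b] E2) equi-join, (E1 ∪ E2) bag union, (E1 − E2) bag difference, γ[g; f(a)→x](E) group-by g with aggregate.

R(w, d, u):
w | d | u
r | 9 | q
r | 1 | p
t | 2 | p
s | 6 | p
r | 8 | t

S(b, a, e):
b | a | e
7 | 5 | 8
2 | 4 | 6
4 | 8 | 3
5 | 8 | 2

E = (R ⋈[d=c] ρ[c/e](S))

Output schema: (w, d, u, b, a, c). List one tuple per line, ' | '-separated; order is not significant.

Stepwise |·|:
  R → 5
  S → 4
  ρ[c/e](S) → 4
  (R ⋈[d=c] ρ[c/e](S)) → 3

== RESULT ==
w | d | u | b | a | c
r | 8 | t | 7 | 5 | 8
s | 6 | p | 2 | 4 | 6
t | 2 | p | 5 | 8 | 2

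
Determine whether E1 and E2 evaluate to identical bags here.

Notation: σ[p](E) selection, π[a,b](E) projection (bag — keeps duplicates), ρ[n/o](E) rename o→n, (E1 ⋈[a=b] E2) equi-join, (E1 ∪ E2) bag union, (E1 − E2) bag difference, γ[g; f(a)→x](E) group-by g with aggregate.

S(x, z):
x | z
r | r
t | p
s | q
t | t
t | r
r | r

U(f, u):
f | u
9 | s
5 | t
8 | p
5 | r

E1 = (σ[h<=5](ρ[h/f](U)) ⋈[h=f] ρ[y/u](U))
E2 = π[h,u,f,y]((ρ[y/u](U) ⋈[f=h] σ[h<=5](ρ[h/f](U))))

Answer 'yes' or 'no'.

E1 row counts bottom-up:
  U → 4
  ρ[h/f](U) → 4
  σ[h<=5](ρ[h/f](U)) → 2
  U → 4
  ρ[y/u](U) → 4
  (σ[h<=5](ρ[h/f](U)) ⋈[h=f] ρ[y/u](U)) → 4
E2 row counts bottom-up:
  U → 4
  ρ[y/u](U) → 4
  U → 4
  ρ[h/f](U) → 4
  σ[h<=5](ρ[h/f](U)) → 2
  (ρ[y/u](U) ⋈[f=h] σ[h<=5](ρ[h/f](U))) → 4
  π[h,u,f,y]((ρ[y/u](U) ⋈[f=h] σ[h<=5](ρ[h/f](U)))) → 4

E1 and E2 produce the same multiset:
h | u | f | y
5 | r | 5 | r
5 | r | 5 | t
5 | t | 5 | r
5 | t | 5 | t

yes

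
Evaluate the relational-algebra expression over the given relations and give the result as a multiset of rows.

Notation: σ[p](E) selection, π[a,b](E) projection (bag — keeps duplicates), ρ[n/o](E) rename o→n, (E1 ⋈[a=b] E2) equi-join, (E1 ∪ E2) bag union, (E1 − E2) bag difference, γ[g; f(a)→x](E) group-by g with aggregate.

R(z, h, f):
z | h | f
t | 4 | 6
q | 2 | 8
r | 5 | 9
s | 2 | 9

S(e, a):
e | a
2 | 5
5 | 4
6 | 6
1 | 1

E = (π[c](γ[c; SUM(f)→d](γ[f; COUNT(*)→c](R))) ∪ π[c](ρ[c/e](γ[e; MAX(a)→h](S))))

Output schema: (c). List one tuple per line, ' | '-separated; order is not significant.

Per-node cardinality:
  R → 4
  γ[f; COUNT(*)→c](R) → 3
  γ[c; SUM(f)→d](γ[f; COUNT(*)→c](R)) → 2
  π[c](γ[c; SUM(f)→d](γ[f; COUNT(*)→c](R))) → 2
  S → 4
  γ[e; MAX(a)→h](S) → 4
  ρ[c/e](γ[e; MAX(a)→h](S)) → 4
  π[c](ρ[c/e](γ[e; MAX(a)→h](S))) → 4
  (π[c](γ[c; SUM(f)→d](γ[f; COUNT(*)→c](R))) ∪ π[c](ρ[c/e](γ[e; MAX(a)→h](S)))) → 6

== RESULT ==
c
1
1
2
2
5
6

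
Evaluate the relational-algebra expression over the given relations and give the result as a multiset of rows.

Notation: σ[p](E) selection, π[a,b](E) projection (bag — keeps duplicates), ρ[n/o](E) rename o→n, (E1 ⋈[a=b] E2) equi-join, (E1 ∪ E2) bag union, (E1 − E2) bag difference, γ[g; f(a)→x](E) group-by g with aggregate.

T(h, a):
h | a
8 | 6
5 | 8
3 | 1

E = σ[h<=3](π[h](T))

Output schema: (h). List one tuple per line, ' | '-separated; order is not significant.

Stepwise |·|:
  T → 3
  π[h](T) → 3
  σ[h<=3](π[h](T)) → 1

== RESULT ==
h
3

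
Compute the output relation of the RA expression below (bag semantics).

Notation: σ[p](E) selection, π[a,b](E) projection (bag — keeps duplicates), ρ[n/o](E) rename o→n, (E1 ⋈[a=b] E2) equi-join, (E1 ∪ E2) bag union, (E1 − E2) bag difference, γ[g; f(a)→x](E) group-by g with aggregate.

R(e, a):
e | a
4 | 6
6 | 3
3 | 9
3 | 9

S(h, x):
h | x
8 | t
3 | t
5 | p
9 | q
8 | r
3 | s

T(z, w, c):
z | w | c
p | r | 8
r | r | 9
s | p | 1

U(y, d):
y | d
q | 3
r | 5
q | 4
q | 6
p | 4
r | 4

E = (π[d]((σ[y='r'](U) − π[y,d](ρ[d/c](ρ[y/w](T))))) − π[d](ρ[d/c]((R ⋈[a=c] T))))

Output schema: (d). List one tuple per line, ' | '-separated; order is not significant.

Row counts bottom-up:
  U → 6
  σ[y='r'](U) → 2
  T → 3
  ρ[y/w](T) → 3
  ρ[d/c](ρ[y/w](T)) → 3
  π[y,d](ρ[d/c](ρ[y/w](T))) → 3
  (σ[y='r'](U) − π[y,d](ρ[d/c](ρ[y/w](T)))) → 2
  π[d]((σ[y='r'](U) − π[y,d](ρ[d/c](ρ[y/w](T))))) → 2
  R → 4
  T → 3
  (R ⋈[a=c] T) → 2
  ρ[d/c]((R ⋈[a=c] T)) → 2
  π[d](ρ[d/c]((R ⋈[a=c] T))) → 2
  (π[d]((σ[y='r'](U) − π[y,d](ρ[d/c](ρ[y/w](T))))) − π[d](ρ[d/c]((R ⋈[a=c] T)))) → 2

== RESULT ==
d
4
5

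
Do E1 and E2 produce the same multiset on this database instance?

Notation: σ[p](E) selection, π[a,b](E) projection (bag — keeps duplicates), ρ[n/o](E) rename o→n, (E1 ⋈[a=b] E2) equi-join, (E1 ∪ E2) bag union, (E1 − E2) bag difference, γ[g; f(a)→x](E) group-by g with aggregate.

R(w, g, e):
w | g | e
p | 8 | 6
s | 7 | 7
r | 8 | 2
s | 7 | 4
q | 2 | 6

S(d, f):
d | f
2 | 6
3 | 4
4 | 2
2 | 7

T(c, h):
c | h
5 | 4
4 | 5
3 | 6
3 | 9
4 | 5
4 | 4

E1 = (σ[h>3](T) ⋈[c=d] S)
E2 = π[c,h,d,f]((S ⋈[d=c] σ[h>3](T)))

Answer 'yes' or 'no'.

E1 row counts bottom-up:
  T → 6
  σ[h>3](T) → 6
  S → 4
  (σ[h>3](T) ⋈[c=d] S) → 5
E2 row counts bottom-up:
  S → 4
  T → 6
  σ[h>3](T) → 6
  (S ⋈[d=c] σ[h>3](T)) → 5
  π[c,h,d,f]((S ⋈[d=c] σ[h>3](T))) → 5

E1 and E2 produce the same multiset:
c | h | d | f
3 | 6 | 3 | 4
3 | 9 | 3 | 4
4 | 4 | 4 | 2
4 | 5 | 4 | 2
4 | 5 | 4 | 2

yes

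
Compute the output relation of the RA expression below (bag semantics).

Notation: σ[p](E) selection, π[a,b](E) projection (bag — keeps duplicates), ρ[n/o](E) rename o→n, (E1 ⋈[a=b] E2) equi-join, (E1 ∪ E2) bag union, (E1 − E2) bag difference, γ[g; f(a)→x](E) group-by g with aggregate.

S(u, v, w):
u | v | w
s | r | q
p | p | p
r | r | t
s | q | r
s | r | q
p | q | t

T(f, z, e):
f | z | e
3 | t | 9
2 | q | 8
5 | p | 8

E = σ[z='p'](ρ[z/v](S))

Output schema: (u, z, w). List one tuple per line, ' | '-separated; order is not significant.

Row counts bottom-up:
  S → 6
  ρ[z/v](S) → 6
  σ[z='p'](ρ[z/v](S)) → 1

== RESULT ==
u | z | w
p | p | p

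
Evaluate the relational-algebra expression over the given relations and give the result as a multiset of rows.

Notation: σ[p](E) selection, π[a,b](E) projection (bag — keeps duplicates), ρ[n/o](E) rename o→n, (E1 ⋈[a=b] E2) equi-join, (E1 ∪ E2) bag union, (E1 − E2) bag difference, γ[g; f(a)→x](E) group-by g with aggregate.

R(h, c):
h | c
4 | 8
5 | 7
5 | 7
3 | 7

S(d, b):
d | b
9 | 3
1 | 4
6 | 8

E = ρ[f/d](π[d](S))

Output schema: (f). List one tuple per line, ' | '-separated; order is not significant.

Subexpression sizes:
  S → 3
  π[d](S) → 3
  ρ[f/d](π[d](S)) → 3

== RESULT ==
f
1
6
9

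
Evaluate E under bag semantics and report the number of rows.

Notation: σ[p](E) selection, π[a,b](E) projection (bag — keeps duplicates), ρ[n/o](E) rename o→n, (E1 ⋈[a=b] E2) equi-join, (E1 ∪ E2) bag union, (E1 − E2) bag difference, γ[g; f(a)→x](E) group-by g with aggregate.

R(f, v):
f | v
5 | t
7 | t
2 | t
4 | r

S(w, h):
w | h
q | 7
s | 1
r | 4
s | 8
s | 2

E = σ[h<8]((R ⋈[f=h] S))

Row counts bottom-up:
  R → 4
  S → 5
  (R ⋈[f=h] S) → 3
  σ[h<8]((R ⋈[f=h] S)) → 3

|E| = 3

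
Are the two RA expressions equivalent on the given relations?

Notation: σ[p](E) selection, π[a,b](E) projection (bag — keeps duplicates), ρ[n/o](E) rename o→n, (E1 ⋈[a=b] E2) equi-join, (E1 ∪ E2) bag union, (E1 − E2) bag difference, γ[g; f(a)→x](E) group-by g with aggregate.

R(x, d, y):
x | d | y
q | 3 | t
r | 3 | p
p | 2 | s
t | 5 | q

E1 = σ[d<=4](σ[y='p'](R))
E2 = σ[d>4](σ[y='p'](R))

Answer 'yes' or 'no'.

E1 row counts bottom-up:
  R → 4
  σ[y='p'](R) → 1
  σ[d<=4](σ[y='p'](R)) → 1
E2 row counts bottom-up:
  R → 4
  σ[y='p'](R) → 1
  σ[d>4](σ[y='p'](R)) → 0

E1 result:
x | d | y
r | 3 | p
E2 result:
x | d | y
(0 rows)
Witness: ('r', 3, 'p') appears 1× in E1 but 0× in E2.

no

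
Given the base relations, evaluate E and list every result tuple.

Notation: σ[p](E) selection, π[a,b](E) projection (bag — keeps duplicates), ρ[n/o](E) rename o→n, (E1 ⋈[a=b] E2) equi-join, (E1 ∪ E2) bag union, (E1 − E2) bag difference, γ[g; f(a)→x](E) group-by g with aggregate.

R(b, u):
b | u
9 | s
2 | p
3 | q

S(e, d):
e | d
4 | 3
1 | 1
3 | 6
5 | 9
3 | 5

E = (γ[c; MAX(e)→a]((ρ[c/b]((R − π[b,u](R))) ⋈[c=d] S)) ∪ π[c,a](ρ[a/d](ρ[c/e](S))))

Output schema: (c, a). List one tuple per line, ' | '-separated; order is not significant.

Subexpression sizes:
  R → 3
  R → 3
  π[b,u](R) → 3
  (R − π[b,u](R)) → 0
  ρ[c/b]((R − π[b,u](R))) → 0
  S → 5
  (ρ[c/b]((R − π[b,u](R))) ⋈[c=d] S) → 0
  γ[c; MAX(e)→a]((ρ[c/b]((R − π[b,u](R))) ⋈[c=d] S)) → 0
  S → 5
  ρ[c/e](S) → 5
  ρ[a/d](ρ[c/e](S)) → 5
  π[c,a](ρ[a/d](ρ[c/e](S))) → 5
  (γ[c; MAX(e)→a]((ρ[c/b]((R − π[b,u](R))) ⋈[c=d] S)) ∪ π[c,a](ρ[a/d](ρ[c/e](S)))) → 5

== RESULT ==
c | a
1 | 1
3 | 5
3 | 6
4 | 3
5 | 9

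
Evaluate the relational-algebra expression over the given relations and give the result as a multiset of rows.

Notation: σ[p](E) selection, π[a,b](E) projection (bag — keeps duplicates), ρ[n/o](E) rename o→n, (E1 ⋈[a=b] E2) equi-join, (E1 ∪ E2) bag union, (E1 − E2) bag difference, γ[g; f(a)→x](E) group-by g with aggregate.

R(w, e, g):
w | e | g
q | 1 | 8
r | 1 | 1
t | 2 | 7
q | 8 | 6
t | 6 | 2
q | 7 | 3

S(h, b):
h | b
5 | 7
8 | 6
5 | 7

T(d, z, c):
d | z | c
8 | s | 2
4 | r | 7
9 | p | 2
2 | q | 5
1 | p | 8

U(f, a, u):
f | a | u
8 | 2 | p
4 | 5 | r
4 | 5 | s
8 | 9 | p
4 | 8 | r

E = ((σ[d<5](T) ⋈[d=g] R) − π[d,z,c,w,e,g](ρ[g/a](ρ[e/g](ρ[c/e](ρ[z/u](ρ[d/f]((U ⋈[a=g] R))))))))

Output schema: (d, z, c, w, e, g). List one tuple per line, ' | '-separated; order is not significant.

Stepwise |·|:
  T → 5
  σ[d<5](T) → 3
  R → 6
  (σ[d<5](T) ⋈[d=g] R) → 2
  U → 5
  R → 6
  (U ⋈[a=g] R) → 2
  ρ[d/f]((U ⋈[a=g] R)) → 2
  ρ[z/u](ρ[d/f]((U ⋈[a=g] R))) → 2
  ρ[c/e](ρ[z/u](ρ[d/f]((U ⋈[a=g] R)))) → 2
  ρ[e/g](ρ[c/e](ρ[z/u](ρ[d/f]((U ⋈[a=g] R))))) → 2
  ρ[g/a](ρ[e/g](ρ[c/e](ρ[z/u](ρ[d/f]((U ⋈[a=g] R)))))) → 2
  π[d,z,c,w,e,g](ρ[g/a](ρ[e/g](ρ[c/e](ρ[z/u](ρ[d/f]((U ⋈[a=g] R))))))) → 2
  ((σ[d<5](T) ⋈[d=g] R) − π[d,z,c,w,e,g](ρ[g/a](ρ[e/g](ρ[c/e](ρ[z/u](ρ[d/f]((U ⋈[a=g] R)))))))) → 2

== RESULT ==
d | z | c | w | e | g
1 | p | 8 | r | 1 | 1
2 | q | 5 | t | 6 | 2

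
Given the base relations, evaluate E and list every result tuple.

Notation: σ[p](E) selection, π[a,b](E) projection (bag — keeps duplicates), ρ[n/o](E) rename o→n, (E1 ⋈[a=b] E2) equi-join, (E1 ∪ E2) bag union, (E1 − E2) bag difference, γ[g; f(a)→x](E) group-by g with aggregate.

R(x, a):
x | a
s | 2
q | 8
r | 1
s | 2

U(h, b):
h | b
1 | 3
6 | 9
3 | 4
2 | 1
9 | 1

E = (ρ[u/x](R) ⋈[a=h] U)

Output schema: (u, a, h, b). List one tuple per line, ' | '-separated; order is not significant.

Stepwise |·|:
  R → 4
  ρ[u/x](R) → 4
  U → 5
  (ρ[u/x](R) ⋈[a=h] U) → 3

== RESULT ==
u | a | h | b
r | 1 | 1 | 3
s | 2 | 2 | 1
s | 2 | 2 | 1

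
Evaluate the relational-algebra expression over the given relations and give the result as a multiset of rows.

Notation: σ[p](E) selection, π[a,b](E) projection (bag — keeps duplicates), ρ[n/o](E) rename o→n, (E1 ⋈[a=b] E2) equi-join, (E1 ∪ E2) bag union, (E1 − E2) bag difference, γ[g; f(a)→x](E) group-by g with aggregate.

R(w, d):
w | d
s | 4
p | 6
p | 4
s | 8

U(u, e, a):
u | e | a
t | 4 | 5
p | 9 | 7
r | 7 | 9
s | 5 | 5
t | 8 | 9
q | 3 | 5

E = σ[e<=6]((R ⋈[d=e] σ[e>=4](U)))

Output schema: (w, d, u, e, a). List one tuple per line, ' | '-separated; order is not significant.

Stepwise |·|:
  R → 4
  U → 6
  σ[e>=4](U) → 5
  (R ⋈[d=e] σ[e>=4](U)) → 3
  σ[e<=6]((R ⋈[d=e] σ[e>=4](U))) → 2

== RESULT ==
w | d | u | e | a
p | 4 | t | 4 | 5
s | 4 | t | 4 | 5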